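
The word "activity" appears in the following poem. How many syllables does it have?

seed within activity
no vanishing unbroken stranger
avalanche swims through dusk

"activity" has 4 syllables.

4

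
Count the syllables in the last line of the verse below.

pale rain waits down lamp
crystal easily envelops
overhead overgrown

The last line: "overhead overgrown": 3+3 = 6

6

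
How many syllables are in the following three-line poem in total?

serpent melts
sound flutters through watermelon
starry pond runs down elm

17

Line 1: serpent(2) + melts(1) = 3
Line 2: sound(1) + flutters(2) + through(1) + watermelon(4) = 8
Line 3: starry(2) + pond(1) + runs(1) + down(1) + elm(1) = 6
Total: 3 + 8 + 6 = 17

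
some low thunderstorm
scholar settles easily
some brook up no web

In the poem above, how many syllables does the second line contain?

The second line: scholar (2), settles (2), easily (3) → 7

7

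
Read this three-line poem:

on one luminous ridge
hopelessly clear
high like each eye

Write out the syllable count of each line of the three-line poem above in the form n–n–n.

Line 1: "on one luminous ridge": 1+1+3+1 = 6
Line 2: "hopelessly clear": 3+1 = 4
Line 3: "high like each eye": 1+1+1+1 = 4

6–4–4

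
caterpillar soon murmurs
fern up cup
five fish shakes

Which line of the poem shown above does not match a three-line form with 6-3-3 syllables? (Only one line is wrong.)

Line 1

Line 1: "caterpillar soon murmurs": 4+1+2 = 7 (expected 6)
Line 2: "fern up cup": 1+1+1 = 3 ✓
Line 3: "five fish shakes": 1+1+1 = 3 ✓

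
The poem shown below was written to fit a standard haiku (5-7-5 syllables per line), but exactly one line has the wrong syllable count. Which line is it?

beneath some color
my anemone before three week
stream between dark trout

Line 2

Line 1: beneath(2) + some(1) + color(2) = 5 ✓
Line 2: my(1) + anemone(4) + before(2) + three(1) + week(1) = 9 (expected 7)
Line 3: stream(1) + between(2) + dark(1) + trout(1) = 5 ✓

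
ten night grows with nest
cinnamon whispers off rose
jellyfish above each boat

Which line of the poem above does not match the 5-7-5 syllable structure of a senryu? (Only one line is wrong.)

The third line

Line 1: "ten night grows with nest": 1+1+1+1+1 = 5 ✓
Line 2: "cinnamon whispers off rose": 3+2+1+1 = 7 ✓
Line 3: "jellyfish above each boat": 3+2+1+1 = 7 (expected 5)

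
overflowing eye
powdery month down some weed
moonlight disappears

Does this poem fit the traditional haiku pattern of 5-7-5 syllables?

Line 1: "overflowing eye": 4+1 = 5 ✓
Line 2: "powdery month down some weed": 3+1+1+1+1 = 7 ✓
Line 3: "moonlight disappears": 2+3 = 5 ✓

Yes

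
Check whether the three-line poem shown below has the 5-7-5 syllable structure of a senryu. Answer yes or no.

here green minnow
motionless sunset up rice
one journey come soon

Line 1: here (1), green (1), minnow (2) → 4 (expected 5)
Line 2: motionless (3), sunset (2), up (1), rice (1) → 7 ✓
Line 3: one (1), journey (2), come (1), soon (1) → 5 ✓

No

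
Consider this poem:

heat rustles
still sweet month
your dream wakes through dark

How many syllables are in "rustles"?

2

"rustles" has 2 syllables.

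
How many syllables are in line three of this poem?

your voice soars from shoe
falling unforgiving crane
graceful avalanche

Line three: "graceful avalanche": 2+3 = 5

5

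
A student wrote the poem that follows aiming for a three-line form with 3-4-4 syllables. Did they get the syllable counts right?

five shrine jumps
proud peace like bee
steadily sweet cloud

No

Line 1: "five shrine jumps": 1+1+1 = 3 ✓
Line 2: "proud peace like bee": 1+1+1+1 = 4 ✓
Line 3: "steadily sweet cloud": 3+1+1 = 5 (expected 4)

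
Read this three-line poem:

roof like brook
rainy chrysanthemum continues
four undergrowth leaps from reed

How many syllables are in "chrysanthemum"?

4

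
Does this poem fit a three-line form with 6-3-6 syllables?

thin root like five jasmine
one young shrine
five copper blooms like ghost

Yes

Line 1: "thin root like five jasmine": 1+1+1+1+2 = 6 ✓
Line 2: "one young shrine": 1+1+1 = 3 ✓
Line 3: "five copper blooms like ghost": 1+2+1+1+1 = 6 ✓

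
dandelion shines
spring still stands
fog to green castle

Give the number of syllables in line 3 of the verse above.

Line 3: "fog to green castle": 1+1+1+2 = 5

5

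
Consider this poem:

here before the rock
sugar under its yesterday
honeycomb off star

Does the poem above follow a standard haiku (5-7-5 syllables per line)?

Line 1: here (1), before (2), the (1), rock (1) → 5 ✓
Line 2: sugar (2), under (2), its (1), yesterday (3) → 8 (expected 7)
Line 3: honeycomb (3), off (1), star (1) → 5 ✓

No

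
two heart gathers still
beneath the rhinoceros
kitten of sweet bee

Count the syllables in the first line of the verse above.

The first line: "two heart gathers still": 1+1+2+1 = 5

5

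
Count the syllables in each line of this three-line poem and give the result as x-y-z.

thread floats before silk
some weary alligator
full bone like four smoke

5-7-5

Line 1: thread(1) + floats(1) + before(2) + silk(1) = 5
Line 2: some(1) + weary(2) + alligator(4) = 7
Line 3: full(1) + bone(1) + like(1) + four(1) + smoke(1) = 5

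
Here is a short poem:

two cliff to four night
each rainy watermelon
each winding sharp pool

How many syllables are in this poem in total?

Line 1: two (1), cliff (1), to (1), four (1), night (1) → 5
Line 2: each (1), rainy (2), watermelon (4) → 7
Line 3: each (1), winding (2), sharp (1), pool (1) → 5
Total: 5 + 7 + 5 = 17

17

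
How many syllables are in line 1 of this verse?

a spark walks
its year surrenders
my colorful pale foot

Line 1: a (1), spark (1), walks (1) → 3

3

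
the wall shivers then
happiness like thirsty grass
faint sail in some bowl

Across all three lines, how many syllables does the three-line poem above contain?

Line 1: the (1), wall (1), shivers (2), then (1) → 5
Line 2: happiness (3), like (1), thirsty (2), grass (1) → 7
Line 3: faint (1), sail (1), in (1), some (1), bowl (1) → 5
Total: 5 + 7 + 5 = 17

17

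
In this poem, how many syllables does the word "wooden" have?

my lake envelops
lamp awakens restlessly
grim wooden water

2

"wooden" has 2 syllables.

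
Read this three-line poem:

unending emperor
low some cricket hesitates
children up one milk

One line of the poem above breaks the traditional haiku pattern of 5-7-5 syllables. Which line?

Line 1: "unending emperor": 3+3 = 6 (expected 5)
Line 2: "low some cricket hesitates": 1+1+2+3 = 7 ✓
Line 3: "children up one milk": 2+1+1+1 = 5 ✓

The first line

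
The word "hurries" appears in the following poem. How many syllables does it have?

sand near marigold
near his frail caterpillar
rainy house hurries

"hurries" has 2 syllables.

2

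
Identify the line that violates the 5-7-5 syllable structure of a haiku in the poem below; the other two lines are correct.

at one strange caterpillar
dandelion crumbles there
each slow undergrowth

The first line

Line 1: "at one strange caterpillar": 1+1+1+4 = 7 (expected 5)
Line 2: "dandelion crumbles there": 4+2+1 = 7 ✓
Line 3: "each slow undergrowth": 1+1+3 = 5 ✓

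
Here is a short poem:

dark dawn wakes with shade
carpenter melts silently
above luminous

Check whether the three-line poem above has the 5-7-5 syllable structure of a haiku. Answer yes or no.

Line 1: "dark dawn wakes with shade": 1+1+1+1+1 = 5 ✓
Line 2: "carpenter melts silently": 3+1+3 = 7 ✓
Line 3: "above luminous": 2+3 = 5 ✓

Yes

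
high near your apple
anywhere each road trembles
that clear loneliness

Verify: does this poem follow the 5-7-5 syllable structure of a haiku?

Line 1: high (1), near (1), your (1), apple (2) → 5 ✓
Line 2: anywhere (3), each (1), road (1), trembles (2) → 7 ✓
Line 3: that (1), clear (1), loneliness (3) → 5 ✓

Yes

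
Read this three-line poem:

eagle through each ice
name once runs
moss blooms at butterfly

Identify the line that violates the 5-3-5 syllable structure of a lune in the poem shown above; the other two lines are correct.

Line 3

Line 1: "eagle through each ice": 2+1+1+1 = 5 ✓
Line 2: "name once runs": 1+1+1 = 3 ✓
Line 3: "moss blooms at butterfly": 1+1+1+3 = 6 (expected 5)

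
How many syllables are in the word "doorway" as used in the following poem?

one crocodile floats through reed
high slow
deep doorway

2

"doorway" has 2 syllables.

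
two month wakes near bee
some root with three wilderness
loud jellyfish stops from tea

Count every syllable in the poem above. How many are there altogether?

Line 1: two(1) + month(1) + wakes(1) + near(1) + bee(1) = 5
Line 2: some(1) + root(1) + with(1) + three(1) + wilderness(3) = 7
Line 3: loud(1) + jellyfish(3) + stops(1) + from(1) + tea(1) = 7
Total: 5 + 7 + 7 = 19

19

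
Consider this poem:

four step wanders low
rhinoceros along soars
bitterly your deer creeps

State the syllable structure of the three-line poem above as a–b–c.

Line 1: "four step wanders low": 1+1+2+1 = 5
Line 2: "rhinoceros along soars": 4+2+1 = 7
Line 3: "bitterly your deer creeps": 3+1+1+1 = 6

5–7–6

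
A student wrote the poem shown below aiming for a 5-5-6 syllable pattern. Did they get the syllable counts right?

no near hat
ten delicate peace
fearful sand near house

No

Line 1: no (1), near (1), hat (1) → 3 (expected 5)
Line 2: ten (1), delicate (3), peace (1) → 5 ✓
Line 3: fearful (2), sand (1), near (1), house (1) → 5 (expected 6)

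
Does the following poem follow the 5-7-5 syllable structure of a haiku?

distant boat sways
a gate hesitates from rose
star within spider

No

Line 1: "distant boat sways": 2+1+1 = 4 (expected 5)
Line 2: "a gate hesitates from rose": 1+1+3+1+1 = 7 ✓
Line 3: "star within spider": 1+2+2 = 5 ✓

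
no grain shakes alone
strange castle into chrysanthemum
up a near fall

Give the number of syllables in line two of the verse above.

Line two: "strange castle into chrysanthemum": 1+2+2+4 = 9

9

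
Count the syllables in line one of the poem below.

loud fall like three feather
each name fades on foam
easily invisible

Line one: loud (1), fall (1), like (1), three (1), feather (2) → 6

6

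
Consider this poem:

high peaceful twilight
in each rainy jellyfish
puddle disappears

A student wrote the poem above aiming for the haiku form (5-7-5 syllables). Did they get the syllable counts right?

Yes

Line 1: high (1), peaceful (2), twilight (2) → 5 ✓
Line 2: in (1), each (1), rainy (2), jellyfish (3) → 7 ✓
Line 3: puddle (2), disappears (3) → 5 ✓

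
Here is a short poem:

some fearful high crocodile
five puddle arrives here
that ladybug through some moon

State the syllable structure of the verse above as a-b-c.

Line 1: some(1) + fearful(2) + high(1) + crocodile(3) = 7
Line 2: five(1) + puddle(2) + arrives(2) + here(1) = 6
Line 3: that(1) + ladybug(3) + through(1) + some(1) + moon(1) = 7

7-6-7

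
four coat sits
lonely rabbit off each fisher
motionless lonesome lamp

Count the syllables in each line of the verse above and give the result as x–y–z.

3–8–6

Line 1: "four coat sits": 1+1+1 = 3
Line 2: "lonely rabbit off each fisher": 2+2+1+1+2 = 8
Line 3: "motionless lonesome lamp": 3+2+1 = 6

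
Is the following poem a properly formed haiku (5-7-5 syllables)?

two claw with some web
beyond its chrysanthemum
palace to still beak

Line 1: "two claw with some web": 1+1+1+1+1 = 5 ✓
Line 2: "beyond its chrysanthemum": 2+1+4 = 7 ✓
Line 3: "palace to still beak": 2+1+1+1 = 5 ✓

Yes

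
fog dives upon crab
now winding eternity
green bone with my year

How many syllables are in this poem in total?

Line 1: "fog dives upon crab": 1+1+2+1 = 5
Line 2: "now winding eternity": 1+2+4 = 7
Line 3: "green bone with my year": 1+1+1+1+1 = 5
Total: 5 + 7 + 5 = 17

17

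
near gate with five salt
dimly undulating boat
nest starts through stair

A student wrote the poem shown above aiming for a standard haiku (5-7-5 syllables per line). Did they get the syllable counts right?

Line 1: near (1), gate (1), with (1), five (1), salt (1) → 5 ✓
Line 2: dimly (2), undulating (4), boat (1) → 7 ✓
Line 3: nest (1), starts (1), through (1), stair (1) → 4 (expected 5)

No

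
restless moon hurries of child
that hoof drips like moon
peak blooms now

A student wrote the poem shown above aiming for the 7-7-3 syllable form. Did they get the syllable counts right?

No

Line 1: restless(2) + moon(1) + hurries(2) + of(1) + child(1) = 7 ✓
Line 2: that(1) + hoof(1) + drips(1) + like(1) + moon(1) = 5 (expected 7)
Line 3: peak(1) + blooms(1) + now(1) = 3 ✓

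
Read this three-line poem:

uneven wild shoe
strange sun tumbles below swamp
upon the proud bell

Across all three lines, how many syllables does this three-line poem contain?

Line 1: "uneven wild shoe": 3+1+1 = 5
Line 2: "strange sun tumbles below swamp": 1+1+2+2+1 = 7
Line 3: "upon the proud bell": 2+1+1+1 = 5
Total: 5 + 7 + 5 = 17

17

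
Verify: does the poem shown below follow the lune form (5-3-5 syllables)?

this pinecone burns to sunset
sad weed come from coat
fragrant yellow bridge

Line 1: this (1), pinecone (2), burns (1), to (1), sunset (2) → 7 (expected 5)
Line 2: sad (1), weed (1), come (1), from (1), coat (1) → 5 (expected 3)
Line 3: fragrant (2), yellow (2), bridge (1) → 5 ✓

No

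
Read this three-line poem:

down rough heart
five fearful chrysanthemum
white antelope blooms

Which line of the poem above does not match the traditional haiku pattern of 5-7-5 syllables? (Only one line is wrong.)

Line 1

Line 1: down (1), rough (1), heart (1) → 3 (expected 5)
Line 2: five (1), fearful (2), chrysanthemum (4) → 7 ✓
Line 3: white (1), antelope (3), blooms (1) → 5 ✓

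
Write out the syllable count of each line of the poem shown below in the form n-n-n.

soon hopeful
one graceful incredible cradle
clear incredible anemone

3-9-9

Line 1: soon (1), hopeful (2) → 3
Line 2: one (1), graceful (2), incredible (4), cradle (2) → 9
Line 3: clear (1), incredible (4), anemone (4) → 9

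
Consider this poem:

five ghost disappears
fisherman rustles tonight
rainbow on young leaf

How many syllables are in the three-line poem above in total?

17

Line 1: five(1) + ghost(1) + disappears(3) = 5
Line 2: fisherman(3) + rustles(2) + tonight(2) = 7
Line 3: rainbow(2) + on(1) + young(1) + leaf(1) = 5
Total: 5 + 7 + 5 = 17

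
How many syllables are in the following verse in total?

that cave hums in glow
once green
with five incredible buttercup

16

Line 1: that(1) + cave(1) + hums(1) + in(1) + glow(1) = 5
Line 2: once(1) + green(1) = 2
Line 3: with(1) + five(1) + incredible(4) + buttercup(3) = 9
Total: 5 + 2 + 9 = 16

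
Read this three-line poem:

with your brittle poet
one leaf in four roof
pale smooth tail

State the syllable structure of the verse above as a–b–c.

6–5–3

Line 1: with(1) + your(1) + brittle(2) + poet(2) = 6
Line 2: one(1) + leaf(1) + in(1) + four(1) + roof(1) = 5
Line 3: pale(1) + smooth(1) + tail(1) = 3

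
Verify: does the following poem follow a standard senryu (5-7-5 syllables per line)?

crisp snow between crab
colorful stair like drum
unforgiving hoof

Line 1: crisp (1), snow (1), between (2), crab (1) → 5 ✓
Line 2: colorful (3), stair (1), like (1), drum (1) → 6 (expected 7)
Line 3: unforgiving (4), hoof (1) → 5 ✓

No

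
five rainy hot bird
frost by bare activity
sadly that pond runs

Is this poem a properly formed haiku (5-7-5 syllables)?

Line 1: five(1) + rainy(2) + hot(1) + bird(1) = 5 ✓
Line 2: frost(1) + by(1) + bare(1) + activity(4) = 7 ✓
Line 3: sadly(2) + that(1) + pond(1) + runs(1) = 5 ✓

Yes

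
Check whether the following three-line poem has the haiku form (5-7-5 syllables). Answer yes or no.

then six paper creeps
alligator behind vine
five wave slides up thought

Line 1: then (1), six (1), paper (2), creeps (1) → 5 ✓
Line 2: alligator (4), behind (2), vine (1) → 7 ✓
Line 3: five (1), wave (1), slides (1), up (1), thought (1) → 5 ✓

Yes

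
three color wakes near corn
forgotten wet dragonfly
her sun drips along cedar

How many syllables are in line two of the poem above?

7

Line two: forgotten (3), wet (1), dragonfly (3) → 7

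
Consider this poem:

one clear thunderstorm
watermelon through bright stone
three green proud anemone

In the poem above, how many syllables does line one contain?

5

Line one: one (1), clear (1), thunderstorm (3) → 5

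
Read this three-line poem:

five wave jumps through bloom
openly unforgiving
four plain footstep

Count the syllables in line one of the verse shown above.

5

Line one: five(1) + wave(1) + jumps(1) + through(1) + bloom(1) = 5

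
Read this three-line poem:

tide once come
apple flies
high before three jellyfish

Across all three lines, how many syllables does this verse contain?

Line 1: "tide once come": 1+1+1 = 3
Line 2: "apple flies": 2+1 = 3
Line 3: "high before three jellyfish": 1+2+1+3 = 7
Total: 3 + 3 + 7 = 13

13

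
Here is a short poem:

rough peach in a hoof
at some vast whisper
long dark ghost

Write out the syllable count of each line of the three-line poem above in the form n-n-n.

Line 1: "rough peach in a hoof": 1+1+1+1+1 = 5
Line 2: "at some vast whisper": 1+1+1+2 = 5
Line 3: "long dark ghost": 1+1+1 = 3

5-5-3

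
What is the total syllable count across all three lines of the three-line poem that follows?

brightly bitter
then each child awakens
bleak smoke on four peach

Line 1: "brightly bitter": 2+2 = 4
Line 2: "then each child awakens": 1+1+1+3 = 6
Line 3: "bleak smoke on four peach": 1+1+1+1+1 = 5
Total: 4 + 6 + 5 = 15

15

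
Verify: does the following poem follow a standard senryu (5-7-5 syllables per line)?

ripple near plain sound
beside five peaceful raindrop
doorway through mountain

Line 1: ripple (2), near (1), plain (1), sound (1) → 5 ✓
Line 2: beside (2), five (1), peaceful (2), raindrop (2) → 7 ✓
Line 3: doorway (2), through (1), mountain (2) → 5 ✓

Yes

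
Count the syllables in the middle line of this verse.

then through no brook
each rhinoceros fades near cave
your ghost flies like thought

The middle line: each (1), rhinoceros (4), fades (1), near (1), cave (1) → 8

8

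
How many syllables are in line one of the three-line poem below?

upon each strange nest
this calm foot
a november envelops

5

Line one: upon(2) + each(1) + strange(1) + nest(1) = 5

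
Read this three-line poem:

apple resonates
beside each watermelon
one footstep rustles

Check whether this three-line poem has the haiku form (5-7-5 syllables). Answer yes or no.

Yes

Line 1: apple(2) + resonates(3) = 5 ✓
Line 2: beside(2) + each(1) + watermelon(4) = 7 ✓
Line 3: one(1) + footstep(2) + rustles(2) = 5 ✓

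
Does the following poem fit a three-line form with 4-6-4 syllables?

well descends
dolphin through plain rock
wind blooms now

No

Line 1: well (1), descends (2) → 3 (expected 4)
Line 2: dolphin (2), through (1), plain (1), rock (1) → 5 (expected 6)
Line 3: wind (1), blooms (1), now (1) → 3 (expected 4)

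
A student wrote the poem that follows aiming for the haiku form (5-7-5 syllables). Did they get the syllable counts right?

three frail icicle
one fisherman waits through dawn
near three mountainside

Yes

Line 1: three(1) + frail(1) + icicle(3) = 5 ✓
Line 2: one(1) + fisherman(3) + waits(1) + through(1) + dawn(1) = 7 ✓
Line 3: near(1) + three(1) + mountainside(3) = 5 ✓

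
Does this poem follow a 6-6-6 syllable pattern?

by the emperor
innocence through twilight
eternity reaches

No

Line 1: "by the emperor": 1+1+3 = 5 (expected 6)
Line 2: "innocence through twilight": 3+1+2 = 6 ✓
Line 3: "eternity reaches": 4+2 = 6 ✓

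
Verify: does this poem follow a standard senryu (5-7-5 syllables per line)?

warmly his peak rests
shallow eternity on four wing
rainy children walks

Line 1: warmly(2) + his(1) + peak(1) + rests(1) = 5 ✓
Line 2: shallow(2) + eternity(4) + on(1) + four(1) + wing(1) = 9 (expected 7)
Line 3: rainy(2) + children(2) + walks(1) = 5 ✓

No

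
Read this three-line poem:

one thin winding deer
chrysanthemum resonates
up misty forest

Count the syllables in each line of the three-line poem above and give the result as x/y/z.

5/7/5

Line 1: "one thin winding deer": 1+1+2+1 = 5
Line 2: "chrysanthemum resonates": 4+3 = 7
Line 3: "up misty forest": 1+2+2 = 5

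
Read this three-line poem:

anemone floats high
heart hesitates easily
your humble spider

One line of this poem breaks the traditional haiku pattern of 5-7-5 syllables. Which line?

Line 1

Line 1: "anemone floats high": 4+1+1 = 6 (expected 5)
Line 2: "heart hesitates easily": 1+3+3 = 7 ✓
Line 3: "your humble spider": 1+2+2 = 5 ✓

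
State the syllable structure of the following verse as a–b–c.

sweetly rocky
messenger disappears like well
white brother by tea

Line 1: "sweetly rocky": 2+2 = 4
Line 2: "messenger disappears like well": 3+3+1+1 = 8
Line 3: "white brother by tea": 1+2+1+1 = 5

4–8–5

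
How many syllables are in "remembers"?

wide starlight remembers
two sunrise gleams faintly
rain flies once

"remembers" has 3 syllables.

3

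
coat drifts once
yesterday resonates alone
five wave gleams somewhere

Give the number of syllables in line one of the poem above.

Line one: coat(1) + drifts(1) + once(1) = 3

3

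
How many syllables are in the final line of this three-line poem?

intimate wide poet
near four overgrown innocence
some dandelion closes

7

The final line: "some dandelion closes": 1+4+2 = 7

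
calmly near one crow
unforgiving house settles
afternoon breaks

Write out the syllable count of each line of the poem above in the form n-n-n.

5-7-4

Line 1: calmly (2), near (1), one (1), crow (1) → 5
Line 2: unforgiving (4), house (1), settles (2) → 7
Line 3: afternoon (3), breaks (1) → 4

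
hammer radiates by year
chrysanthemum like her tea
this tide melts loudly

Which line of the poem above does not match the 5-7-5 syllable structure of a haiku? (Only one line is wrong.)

Line 1: hammer (2), radiates (3), by (1), year (1) → 7 (expected 5)
Line 2: chrysanthemum (4), like (1), her (1), tea (1) → 7 ✓
Line 3: this (1), tide (1), melts (1), loudly (2) → 5 ✓

The first line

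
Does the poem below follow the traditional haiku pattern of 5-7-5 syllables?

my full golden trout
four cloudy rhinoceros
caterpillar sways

Yes

Line 1: my(1) + full(1) + golden(2) + trout(1) = 5 ✓
Line 2: four(1) + cloudy(2) + rhinoceros(4) = 7 ✓
Line 3: caterpillar(4) + sways(1) = 5 ✓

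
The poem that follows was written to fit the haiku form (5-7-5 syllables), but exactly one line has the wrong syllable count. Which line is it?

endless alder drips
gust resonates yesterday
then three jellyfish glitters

Line 1: endless (2), alder (2), drips (1) → 5 ✓
Line 2: gust (1), resonates (3), yesterday (3) → 7 ✓
Line 3: then (1), three (1), jellyfish (3), glitters (2) → 7 (expected 5)

Line 3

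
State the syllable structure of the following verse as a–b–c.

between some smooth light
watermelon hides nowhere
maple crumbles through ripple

5–7–7

Line 1: between (2), some (1), smooth (1), light (1) → 5
Line 2: watermelon (4), hides (1), nowhere (2) → 7
Line 3: maple (2), crumbles (2), through (1), ripple (2) → 7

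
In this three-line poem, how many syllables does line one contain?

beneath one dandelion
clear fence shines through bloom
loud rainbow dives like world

7

Line one: beneath(2) + one(1) + dandelion(4) = 7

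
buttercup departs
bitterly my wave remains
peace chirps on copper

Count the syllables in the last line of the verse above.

The last line: "peace chirps on copper": 1+1+1+2 = 5

5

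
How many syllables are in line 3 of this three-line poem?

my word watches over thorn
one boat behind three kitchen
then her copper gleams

5

Line 3: then (1), her (1), copper (2), gleams (1) → 5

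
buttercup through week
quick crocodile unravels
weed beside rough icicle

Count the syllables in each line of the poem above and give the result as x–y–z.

5–7–7

Line 1: buttercup(3) + through(1) + week(1) = 5
Line 2: quick(1) + crocodile(3) + unravels(3) = 7
Line 3: weed(1) + beside(2) + rough(1) + icicle(3) = 7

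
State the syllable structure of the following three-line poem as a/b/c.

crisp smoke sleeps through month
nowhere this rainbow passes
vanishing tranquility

Line 1: crisp (1), smoke (1), sleeps (1), through (1), month (1) → 5
Line 2: nowhere (2), this (1), rainbow (2), passes (2) → 7
Line 3: vanishing (3), tranquility (4) → 7

5/7/7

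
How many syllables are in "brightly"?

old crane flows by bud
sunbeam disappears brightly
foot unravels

2

"brightly" has 2 syllables.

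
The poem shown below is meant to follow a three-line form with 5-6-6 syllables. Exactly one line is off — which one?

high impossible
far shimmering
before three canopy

Line 2

Line 1: high(1) + impossible(4) = 5 ✓
Line 2: far(1) + shimmering(3) = 4 (expected 6)
Line 3: before(2) + three(1) + canopy(3) = 6 ✓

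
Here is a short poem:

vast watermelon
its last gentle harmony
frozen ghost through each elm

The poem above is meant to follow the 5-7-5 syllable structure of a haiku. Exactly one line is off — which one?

Line 1: "vast watermelon": 1+4 = 5 ✓
Line 2: "its last gentle harmony": 1+1+2+3 = 7 ✓
Line 3: "frozen ghost through each elm": 2+1+1+1+1 = 6 (expected 5)

Line 3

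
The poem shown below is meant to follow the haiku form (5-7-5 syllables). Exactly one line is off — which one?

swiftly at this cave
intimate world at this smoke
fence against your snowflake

Line 1: swiftly (2), at (1), this (1), cave (1) → 5 ✓
Line 2: intimate (3), world (1), at (1), this (1), smoke (1) → 7 ✓
Line 3: fence (1), against (2), your (1), snowflake (2) → 6 (expected 5)

The third line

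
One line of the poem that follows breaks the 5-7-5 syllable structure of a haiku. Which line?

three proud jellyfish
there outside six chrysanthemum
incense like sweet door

The second line

Line 1: three(1) + proud(1) + jellyfish(3) = 5 ✓
Line 2: there(1) + outside(2) + six(1) + chrysanthemum(4) = 8 (expected 7)
Line 3: incense(2) + like(1) + sweet(1) + door(1) = 5 ✓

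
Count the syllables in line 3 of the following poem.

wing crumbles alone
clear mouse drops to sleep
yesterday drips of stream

6

Line 3: yesterday(3) + drips(1) + of(1) + stream(1) = 6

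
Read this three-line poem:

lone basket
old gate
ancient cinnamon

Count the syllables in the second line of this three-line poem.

The second line: old (1), gate (1) → 2

2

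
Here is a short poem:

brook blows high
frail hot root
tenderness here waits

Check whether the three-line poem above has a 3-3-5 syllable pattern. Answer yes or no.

Line 1: brook (1), blows (1), high (1) → 3 ✓
Line 2: frail (1), hot (1), root (1) → 3 ✓
Line 3: tenderness (3), here (1), waits (1) → 5 ✓

Yes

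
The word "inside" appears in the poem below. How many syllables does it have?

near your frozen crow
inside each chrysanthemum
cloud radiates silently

"inside" has 2 syllables.

2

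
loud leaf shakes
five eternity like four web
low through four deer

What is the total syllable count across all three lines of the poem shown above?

15

Line 1: "loud leaf shakes": 1+1+1 = 3
Line 2: "five eternity like four web": 1+4+1+1+1 = 8
Line 3: "low through four deer": 1+1+1+1 = 4
Total: 3 + 8 + 4 = 15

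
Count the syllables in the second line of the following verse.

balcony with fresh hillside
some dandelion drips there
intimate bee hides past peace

The second line: some(1) + dandelion(4) + drips(1) + there(1) = 7

7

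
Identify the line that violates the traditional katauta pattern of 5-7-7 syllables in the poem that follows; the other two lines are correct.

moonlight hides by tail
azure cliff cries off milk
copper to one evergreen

Line 1: moonlight (2), hides (1), by (1), tail (1) → 5 ✓
Line 2: azure (2), cliff (1), cries (1), off (1), milk (1) → 6 (expected 7)
Line 3: copper (2), to (1), one (1), evergreen (3) → 7 ✓

The second line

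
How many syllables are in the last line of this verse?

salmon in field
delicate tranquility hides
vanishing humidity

The last line: "vanishing humidity": 3+4 = 7

7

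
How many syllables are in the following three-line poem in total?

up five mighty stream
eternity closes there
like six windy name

17

Line 1: up(1) + five(1) + mighty(2) + stream(1) = 5
Line 2: eternity(4) + closes(2) + there(1) = 7
Line 3: like(1) + six(1) + windy(2) + name(1) = 5
Total: 5 + 7 + 5 = 17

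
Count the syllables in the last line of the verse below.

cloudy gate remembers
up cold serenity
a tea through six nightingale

7

The last line: a (1), tea (1), through (1), six (1), nightingale (3) → 7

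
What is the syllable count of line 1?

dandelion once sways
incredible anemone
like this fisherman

6

Line 1: "dandelion once sways": 4+1+1 = 6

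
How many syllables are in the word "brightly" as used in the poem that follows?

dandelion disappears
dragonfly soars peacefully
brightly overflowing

2

"brightly" has 2 syllables.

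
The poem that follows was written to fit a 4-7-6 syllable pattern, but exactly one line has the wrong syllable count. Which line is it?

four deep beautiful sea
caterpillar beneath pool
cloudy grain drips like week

Line 1

Line 1: "four deep beautiful sea": 1+1+3+1 = 6 (expected 4)
Line 2: "caterpillar beneath pool": 4+2+1 = 7 ✓
Line 3: "cloudy grain drips like week": 2+1+1+1+1 = 6 ✓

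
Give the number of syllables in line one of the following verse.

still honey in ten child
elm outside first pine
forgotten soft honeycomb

6

Line one: "still honey in ten child": 1+2+1+1+1 = 6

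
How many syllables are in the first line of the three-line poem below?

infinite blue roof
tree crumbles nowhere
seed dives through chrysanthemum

5

The first line: "infinite blue roof": 3+1+1 = 5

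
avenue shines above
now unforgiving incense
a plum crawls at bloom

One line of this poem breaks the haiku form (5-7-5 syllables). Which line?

Line 1: "avenue shines above": 3+1+2 = 6 (expected 5)
Line 2: "now unforgiving incense": 1+4+2 = 7 ✓
Line 3: "a plum crawls at bloom": 1+1+1+1+1 = 5 ✓

Line 1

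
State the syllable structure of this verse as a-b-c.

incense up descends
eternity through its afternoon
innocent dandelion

5-9-7

Line 1: "incense up descends": 2+1+2 = 5
Line 2: "eternity through its afternoon": 4+1+1+3 = 9
Line 3: "innocent dandelion": 3+4 = 7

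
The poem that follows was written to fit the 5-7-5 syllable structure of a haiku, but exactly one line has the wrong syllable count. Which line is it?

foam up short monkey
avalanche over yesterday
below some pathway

Line 1: foam(1) + up(1) + short(1) + monkey(2) = 5 ✓
Line 2: avalanche(3) + over(2) + yesterday(3) = 8 (expected 7)
Line 3: below(2) + some(1) + pathway(2) = 5 ✓

The second line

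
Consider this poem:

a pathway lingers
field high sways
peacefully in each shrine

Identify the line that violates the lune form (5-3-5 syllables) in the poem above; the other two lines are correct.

Line 1: "a pathway lingers": 1+2+2 = 5 ✓
Line 2: "field high sways": 1+1+1 = 3 ✓
Line 3: "peacefully in each shrine": 3+1+1+1 = 6 (expected 5)

The third line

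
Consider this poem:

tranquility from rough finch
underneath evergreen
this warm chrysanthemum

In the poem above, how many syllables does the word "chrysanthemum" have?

4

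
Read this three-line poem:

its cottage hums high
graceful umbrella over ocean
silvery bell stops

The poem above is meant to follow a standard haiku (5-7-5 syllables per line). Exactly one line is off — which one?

Line 1: its(1) + cottage(2) + hums(1) + high(1) = 5 ✓
Line 2: graceful(2) + umbrella(3) + over(2) + ocean(2) = 9 (expected 7)
Line 3: silvery(3) + bell(1) + stops(1) = 5 ✓

Line 2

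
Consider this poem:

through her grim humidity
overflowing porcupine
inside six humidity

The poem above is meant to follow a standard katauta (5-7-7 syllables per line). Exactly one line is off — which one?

Line 1

Line 1: through (1), her (1), grim (1), humidity (4) → 7 (expected 5)
Line 2: overflowing (4), porcupine (3) → 7 ✓
Line 3: inside (2), six (1), humidity (4) → 7 ✓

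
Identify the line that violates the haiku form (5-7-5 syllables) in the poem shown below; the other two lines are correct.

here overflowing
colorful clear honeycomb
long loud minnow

Line 1: here (1), overflowing (4) → 5 ✓
Line 2: colorful (3), clear (1), honeycomb (3) → 7 ✓
Line 3: long (1), loud (1), minnow (2) → 4 (expected 5)

Line 3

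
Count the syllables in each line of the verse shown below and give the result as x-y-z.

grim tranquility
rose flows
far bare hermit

Line 1: grim (1), tranquility (4) → 5
Line 2: rose (1), flows (1) → 2
Line 3: far (1), bare (1), hermit (2) → 4

5-2-4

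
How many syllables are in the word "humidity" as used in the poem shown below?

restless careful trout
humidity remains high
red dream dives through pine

"humidity" has 4 syllables.

4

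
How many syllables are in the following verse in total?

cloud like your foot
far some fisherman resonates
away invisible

Line 1: cloud(1) + like(1) + your(1) + foot(1) = 4
Line 2: far(1) + some(1) + fisherman(3) + resonates(3) = 8
Line 3: away(2) + invisible(4) = 6
Total: 4 + 8 + 6 = 18

18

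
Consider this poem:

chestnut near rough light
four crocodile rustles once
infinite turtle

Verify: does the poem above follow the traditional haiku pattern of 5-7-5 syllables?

Yes

Line 1: chestnut(2) + near(1) + rough(1) + light(1) = 5 ✓
Line 2: four(1) + crocodile(3) + rustles(2) + once(1) = 7 ✓
Line 3: infinite(3) + turtle(2) = 5 ✓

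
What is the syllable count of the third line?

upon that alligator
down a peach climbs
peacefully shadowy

6

The third line: peacefully (3), shadowy (3) → 6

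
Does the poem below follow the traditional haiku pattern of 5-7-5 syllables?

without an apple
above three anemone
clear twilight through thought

Line 1: without (2), an (1), apple (2) → 5 ✓
Line 2: above (2), three (1), anemone (4) → 7 ✓
Line 3: clear (1), twilight (2), through (1), thought (1) → 5 ✓

Yes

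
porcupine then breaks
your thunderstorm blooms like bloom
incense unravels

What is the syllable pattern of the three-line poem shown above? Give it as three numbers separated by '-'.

Line 1: porcupine(3) + then(1) + breaks(1) = 5
Line 2: your(1) + thunderstorm(3) + blooms(1) + like(1) + bloom(1) = 7
Line 3: incense(2) + unravels(3) = 5

5-7-5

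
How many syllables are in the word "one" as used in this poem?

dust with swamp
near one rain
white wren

1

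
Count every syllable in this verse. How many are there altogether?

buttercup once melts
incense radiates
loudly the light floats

15

Line 1: buttercup (3), once (1), melts (1) → 5
Line 2: incense (2), radiates (3) → 5
Line 3: loudly (2), the (1), light (1), floats (1) → 5
Total: 5 + 5 + 5 = 15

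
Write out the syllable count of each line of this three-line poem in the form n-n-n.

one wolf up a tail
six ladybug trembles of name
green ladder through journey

Line 1: one (1), wolf (1), up (1), a (1), tail (1) → 5
Line 2: six (1), ladybug (3), trembles (2), of (1), name (1) → 8
Line 3: green (1), ladder (2), through (1), journey (2) → 6

5-8-6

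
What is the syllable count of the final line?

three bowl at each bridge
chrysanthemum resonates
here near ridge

The final line: "here near ridge": 1+1+1 = 3

3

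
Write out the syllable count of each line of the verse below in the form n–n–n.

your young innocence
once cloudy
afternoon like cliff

5–3–5

Line 1: your (1), young (1), innocence (3) → 5
Line 2: once (1), cloudy (2) → 3
Line 3: afternoon (3), like (1), cliff (1) → 5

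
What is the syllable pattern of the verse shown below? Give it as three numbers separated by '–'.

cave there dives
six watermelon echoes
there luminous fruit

Line 1: cave(1) + there(1) + dives(1) = 3
Line 2: six(1) + watermelon(4) + echoes(2) = 7
Line 3: there(1) + luminous(3) + fruit(1) = 5

3–7–5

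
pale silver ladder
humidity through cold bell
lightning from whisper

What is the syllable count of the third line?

5

The third line: lightning(2) + from(1) + whisper(2) = 5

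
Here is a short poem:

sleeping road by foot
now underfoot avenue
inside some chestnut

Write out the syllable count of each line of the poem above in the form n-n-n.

5-7-5

Line 1: sleeping (2), road (1), by (1), foot (1) → 5
Line 2: now (1), underfoot (3), avenue (3) → 7
Line 3: inside (2), some (1), chestnut (2) → 5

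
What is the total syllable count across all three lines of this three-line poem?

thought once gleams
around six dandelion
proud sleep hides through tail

Line 1: thought(1) + once(1) + gleams(1) = 3
Line 2: around(2) + six(1) + dandelion(4) = 7
Line 3: proud(1) + sleep(1) + hides(1) + through(1) + tail(1) = 5
Total: 3 + 7 + 5 = 15

15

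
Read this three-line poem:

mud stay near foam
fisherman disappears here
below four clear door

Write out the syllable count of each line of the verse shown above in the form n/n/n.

4/7/5

Line 1: mud (1), stay (1), near (1), foam (1) → 4
Line 2: fisherman (3), disappears (3), here (1) → 7
Line 3: below (2), four (1), clear (1), door (1) → 5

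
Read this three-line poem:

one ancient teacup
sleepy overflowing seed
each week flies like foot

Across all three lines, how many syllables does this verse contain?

Line 1: one(1) + ancient(2) + teacup(2) = 5
Line 2: sleepy(2) + overflowing(4) + seed(1) = 7
Line 3: each(1) + week(1) + flies(1) + like(1) + foot(1) = 5
Total: 5 + 7 + 5 = 17

17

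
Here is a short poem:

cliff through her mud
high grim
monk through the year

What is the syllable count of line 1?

4

Line 1: "cliff through her mud": 1+1+1+1 = 4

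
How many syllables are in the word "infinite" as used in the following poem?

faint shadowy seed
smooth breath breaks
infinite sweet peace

"infinite" has 3 syllables.

3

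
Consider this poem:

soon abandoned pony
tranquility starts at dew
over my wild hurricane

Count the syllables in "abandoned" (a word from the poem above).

"abandoned" has 3 syllables.

3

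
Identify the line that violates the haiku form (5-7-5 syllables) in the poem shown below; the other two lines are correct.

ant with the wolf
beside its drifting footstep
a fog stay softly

Line 1: ant (1), with (1), the (1), wolf (1) → 4 (expected 5)
Line 2: beside (2), its (1), drifting (2), footstep (2) → 7 ✓
Line 3: a (1), fog (1), stay (1), softly (2) → 5 ✓

Line 1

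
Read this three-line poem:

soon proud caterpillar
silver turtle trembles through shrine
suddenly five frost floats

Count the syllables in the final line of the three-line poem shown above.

The final line: "suddenly five frost floats": 3+1+1+1 = 6

6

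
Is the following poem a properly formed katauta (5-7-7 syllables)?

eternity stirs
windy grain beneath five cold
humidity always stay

Line 1: "eternity stirs": 4+1 = 5 ✓
Line 2: "windy grain beneath five cold": 2+1+2+1+1 = 7 ✓
Line 3: "humidity always stay": 4+2+1 = 7 ✓

Yes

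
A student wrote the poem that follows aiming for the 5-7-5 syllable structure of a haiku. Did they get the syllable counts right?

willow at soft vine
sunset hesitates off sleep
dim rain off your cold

Yes

Line 1: "willow at soft vine": 2+1+1+1 = 5 ✓
Line 2: "sunset hesitates off sleep": 2+3+1+1 = 7 ✓
Line 3: "dim rain off your cold": 1+1+1+1+1 = 5 ✓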